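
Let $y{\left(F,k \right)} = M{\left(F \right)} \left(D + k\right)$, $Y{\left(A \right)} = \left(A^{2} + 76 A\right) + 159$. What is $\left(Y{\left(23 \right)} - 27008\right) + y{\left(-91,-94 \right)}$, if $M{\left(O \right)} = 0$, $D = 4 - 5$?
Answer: $-24572$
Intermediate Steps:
$D = -1$
$Y{\left(A \right)} = 159 + A^{2} + 76 A$
$y{\left(F,k \right)} = 0$ ($y{\left(F,k \right)} = 0 \left(-1 + k\right) = 0$)
$\left(Y{\left(23 \right)} - 27008\right) + y{\left(-91,-94 \right)} = \left(\left(159 + 23^{2} + 76 \cdot 23\right) - 27008\right) + 0 = \left(\left(159 + 529 + 1748\right) - 27008\right) + 0 = \left(2436 - 27008\right) + 0 = -24572 + 0 = -24572$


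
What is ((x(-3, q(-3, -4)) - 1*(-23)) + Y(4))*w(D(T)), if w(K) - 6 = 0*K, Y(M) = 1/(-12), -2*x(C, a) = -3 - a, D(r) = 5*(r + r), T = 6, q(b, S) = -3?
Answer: 275/2 ≈ 137.50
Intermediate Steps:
D(r) = 10*r (D(r) = 5*(2*r) = 10*r)
x(C, a) = 3/2 + a/2 (x(C, a) = -(-3 - a)/2 = 3/2 + a/2)
Y(M) = -1/12
w(K) = 6 (w(K) = 6 + 0*K = 6 + 0 = 6)
((x(-3, q(-3, -4)) - 1*(-23)) + Y(4))*w(D(T)) = (((3/2 + (1/2)*(-3)) - 1*(-23)) - 1/12)*6 = (((3/2 - 3/2) + 23) - 1/12)*6 = ((0 + 23) - 1/12)*6 = (23 - 1/12)*6 = (275/12)*6 = 275/2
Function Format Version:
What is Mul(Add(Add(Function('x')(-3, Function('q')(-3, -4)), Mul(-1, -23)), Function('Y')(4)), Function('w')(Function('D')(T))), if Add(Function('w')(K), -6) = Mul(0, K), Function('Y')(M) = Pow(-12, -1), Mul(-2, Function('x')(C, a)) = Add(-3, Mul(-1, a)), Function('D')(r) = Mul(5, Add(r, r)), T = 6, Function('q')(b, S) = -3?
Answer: Rational(275, 2) ≈ 137.50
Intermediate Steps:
Function('D')(r) = Mul(10, r) (Function('D')(r) = Mul(5, Mul(2, r)) = Mul(10, r))
Function('x')(C, a) = Add(Rational(3, 2), Mul(Rational(1, 2), a)) (Function('x')(C, a) = Mul(Rational(-1, 2), Add(-3, Mul(-1, a))) = Add(Rational(3, 2), Mul(Rational(1, 2), a)))
Function('Y')(M) = Rational(-1, 12)
Function('w')(K) = 6 (Function('w')(K) = Add(6, Mul(0, K)) = Add(6, 0) = 6)
Mul(Add(Add(Function('x')(-3, Function('q')(-3, -4)), Mul(-1, -23)), Function('Y')(4)), Function('w')(Function('D')(T))) = Mul(Add(Add(Add(Rational(3, 2), Mul(Rational(1, 2), -3)), Mul(-1, -23)), Rational(-1, 12)), 6) = Mul(Add(Add(Add(Rational(3, 2), Rational(-3, 2)), 23), Rational(-1, 12)), 6) = Mul(Add(Add(0, 23), Rational(-1, 12)), 6) = Mul(Add(23, Rational(-1, 12)), 6) = Mul(Rational(275, 12), 6) = Rational(275, 2)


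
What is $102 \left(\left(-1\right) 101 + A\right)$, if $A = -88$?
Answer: $-19278$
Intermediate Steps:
$102 \left(\left(-1\right) 101 + A\right) = 102 \left(\left(-1\right) 101 - 88\right) = 102 \left(-101 - 88\right) = 102 \left(-189\right) = -19278$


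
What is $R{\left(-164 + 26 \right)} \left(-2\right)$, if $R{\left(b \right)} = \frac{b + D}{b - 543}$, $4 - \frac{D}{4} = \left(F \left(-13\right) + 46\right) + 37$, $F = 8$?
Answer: $- \frac{76}{681} \approx -0.1116$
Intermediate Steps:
$D = 100$ ($D = 16 - 4 \left(\left(8 \left(-13\right) + 46\right) + 37\right) = 16 - 4 \left(\left(-104 + 46\right) + 37\right) = 16 - 4 \left(-58 + 37\right) = 16 - -84 = 16 + 84 = 100$)
$R{\left(b \right)} = \frac{100 + b}{-543 + b}$ ($R{\left(b \right)} = \frac{b + 100}{b - 543} = \frac{100 + b}{-543 + b}$)
$R{\left(-164 + 26 \right)} \left(-2\right) = \frac{100 + \left(-164 + 26\right)}{-543 + \left(-164 + 26\right)} \left(-2\right) = \frac{100 - 138}{-543 - 138} \left(-2\right) = \frac{1}{-681} \left(-38\right) \left(-2\right) = \left(- \frac{1}{681}\right) \left(-38\right) \left(-2\right) = \frac{38}{681} \left(-2\right) = - \frac{76}{681}$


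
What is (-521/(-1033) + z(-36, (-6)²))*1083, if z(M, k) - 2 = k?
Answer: 43076325/1033 ≈ 41700.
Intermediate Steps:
z(M, k) = 2 + k
(-521/(-1033) + z(-36, (-6)²))*1083 = (-521/(-1033) + (2 + (-6)²))*1083 = (-521*(-1/1033) + (2 + 36))*1083 = (521/1033 + 38)*1083 = (39775/1033)*1083 = 43076325/1033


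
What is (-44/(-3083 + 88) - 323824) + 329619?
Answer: 17356069/2995 ≈ 5795.0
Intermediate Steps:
(-44/(-3083 + 88) - 323824) + 329619 = (-44/(-2995) - 323824) + 329619 = (-44*(-1/2995) - 323824) + 329619 = (44/2995 - 323824) + 329619 = -969852836/2995 + 329619 = 17356069/2995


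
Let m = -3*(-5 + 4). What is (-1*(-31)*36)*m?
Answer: 3348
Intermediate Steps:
m = 3 (m = -3*(-1) = 3)
(-1*(-31)*36)*m = (-1*(-31)*36)*3 = (31*36)*3 = 1116*3 = 3348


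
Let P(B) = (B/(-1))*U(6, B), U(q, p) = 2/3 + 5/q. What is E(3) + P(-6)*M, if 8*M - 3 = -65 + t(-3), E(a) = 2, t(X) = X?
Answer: -569/8 ≈ -71.125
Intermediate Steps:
U(q, p) = ⅔ + 5/q (U(q, p) = 2*(⅓) + 5/q = ⅔ + 5/q)
P(B) = -3*B/2 (P(B) = (B/(-1))*(⅔ + 5/6) = (B*(-1))*(⅔ + 5*(⅙)) = (-B)*(⅔ + ⅚) = -B*(3/2) = -3*B/2)
M = -65/8 (M = 3/8 + (-65 - 3)/8 = 3/8 + (⅛)*(-68) = 3/8 - 17/2 = -65/8 ≈ -8.1250)
E(3) + P(-6)*M = 2 - 3/2*(-6)*(-65/8) = 2 + 9*(-65/8) = 2 - 585/8 = -569/8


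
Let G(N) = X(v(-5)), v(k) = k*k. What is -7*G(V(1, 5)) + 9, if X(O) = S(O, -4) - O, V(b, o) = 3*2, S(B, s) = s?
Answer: 212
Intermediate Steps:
V(b, o) = 6
v(k) = k**2
X(O) = -4 - O
G(N) = -29 (G(N) = -4 - 1*(-5)**2 = -4 - 1*25 = -4 - 25 = -29)
-7*G(V(1, 5)) + 9 = -7*(-29) + 9 = 203 + 9 = 212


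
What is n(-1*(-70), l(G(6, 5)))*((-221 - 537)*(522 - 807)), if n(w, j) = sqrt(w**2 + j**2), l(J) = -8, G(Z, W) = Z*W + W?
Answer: 432060*sqrt(1241) ≈ 1.5221e+7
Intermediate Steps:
G(Z, W) = W + W*Z (G(Z, W) = W*Z + W = W + W*Z)
n(w, j) = sqrt(j**2 + w**2)
n(-1*(-70), l(G(6, 5)))*((-221 - 537)*(522 - 807)) = sqrt((-8)**2 + (-1*(-70))**2)*((-221 - 537)*(522 - 807)) = sqrt(64 + 70**2)*(-758*(-285)) = sqrt(64 + 4900)*216030 = sqrt(4964)*216030 = (2*sqrt(1241))*216030 = 432060*sqrt(1241)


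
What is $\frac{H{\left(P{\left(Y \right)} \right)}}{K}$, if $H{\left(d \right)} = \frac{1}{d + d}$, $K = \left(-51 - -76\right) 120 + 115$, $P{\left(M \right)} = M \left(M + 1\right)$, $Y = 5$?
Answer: $\frac{1}{186900} \approx 5.3505 \cdot 10^{-6}$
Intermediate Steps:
$P{\left(M \right)} = M \left(1 + M\right)$
$K = 3115$ ($K = \left(-51 + 76\right) 120 + 115 = 25 \cdot 120 + 115 = 3000 + 115 = 3115$)
$H{\left(d \right)} = \frac{1}{2 d}$
$\frac{H{\left(P{\left(Y \right)} \right)}}{K} = \frac{\frac{1}{2} \frac{1}{5 \left(1 + 5\right)}}{3115} = \frac{1}{2 \cdot 5 \cdot 6} \cdot \frac{1}{3115} = \frac{1}{2 \cdot 30} \cdot \frac{1}{3115} = \frac{1}{2} \cdot \frac{1}{30} \cdot \frac{1}{3115} = \frac{1}{60} \cdot \frac{1}{3115} = \frac{1}{186900}$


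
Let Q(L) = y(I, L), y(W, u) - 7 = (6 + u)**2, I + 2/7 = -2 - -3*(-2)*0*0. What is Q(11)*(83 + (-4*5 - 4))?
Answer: 17464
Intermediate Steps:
I = -16/7 (I = -2/7 + (-2 - -3*(-2)*0*0) = -2/7 + (-2 - 6*0*0) = -2/7 + (-2 - 0*0) = -2/7 + (-2 - 1*0) = -2/7 + (-2 + 0) = -2/7 - 2 = -16/7 ≈ -2.2857)
y(W, u) = 7 + (6 + u)**2
Q(L) = 7 + (6 + L)**2
Q(11)*(83 + (-4*5 - 4)) = (7 + (6 + 11)**2)*(83 + (-4*5 - 4)) = (7 + 17**2)*(83 + (-20 - 4)) = (7 + 289)*(83 - 24) = 296*59 = 17464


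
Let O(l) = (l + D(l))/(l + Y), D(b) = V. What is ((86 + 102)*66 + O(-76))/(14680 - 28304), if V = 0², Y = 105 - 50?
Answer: -65161/71526 ≈ -0.91101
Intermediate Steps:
Y = 55
V = 0
D(b) = 0
O(l) = l/(55 + l) (O(l) = (l + 0)/(l + 55) = l/(55 + l))
((86 + 102)*66 + O(-76))/(14680 - 28304) = ((86 + 102)*66 - 76/(55 - 76))/(14680 - 28304) = (188*66 - 76/(-21))/(-13624) = (12408 - 76*(-1/21))*(-1/13624) = (12408 + 76/21)*(-1/13624) = (260644/21)*(-1/13624) = -65161/71526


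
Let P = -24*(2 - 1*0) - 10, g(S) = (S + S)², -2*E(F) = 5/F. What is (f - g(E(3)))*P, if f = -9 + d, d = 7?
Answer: 2494/9 ≈ 277.11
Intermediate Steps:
f = -2 (f = -9 + 7 = -2)
E(F) = -5/(2*F)
g(S) = 4*S² (g(S) = (2*S)² = 4*S²)
P = -58 (P = -24*(2 + 0) - 10 = -24*2 - 10 = -48 - 10 = -58)
(f - g(E(3)))*P = (-2 - 4*(-5/2/3)²)*(-58) = (-2 - 4*(-5/2*⅓)²)*(-58) = (-2 - 4*(-⅚)²)*(-58) = (-2 - 4*25/36)*(-58) = (-2 - 1*25/9)*(-58) = (-2 - 25/9)*(-58) = -43/9*(-58) = 2494/9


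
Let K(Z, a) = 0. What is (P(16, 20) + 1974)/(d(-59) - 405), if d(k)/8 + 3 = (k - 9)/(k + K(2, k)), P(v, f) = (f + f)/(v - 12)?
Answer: -117056/24767 ≈ -4.7263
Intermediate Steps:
P(v, f) = 2*f/(-12 + v) (P(v, f) = (2*f)/(-12 + v) = 2*f/(-12 + v))
d(k) = -24 + 8*(-9 + k)/k (d(k) = -24 + 8*((k - 9)/(k + 0)) = -24 + 8*((-9 + k)/k) = -24 + 8*(-9 + k)/k)
(P(16, 20) + 1974)/(d(-59) - 405) = (2*20/(-12 + 16) + 1974)/((-16 - 72/(-59)) - 405) = (2*20/4 + 1974)/((-16 - 72*(-1/59)) - 405) = (2*20*(¼) + 1974)/((-16 + 72/59) - 405) = (10 + 1974)/(-872/59 - 405) = 1984/(-24767/59) = 1984*(-59/24767) = -117056/24767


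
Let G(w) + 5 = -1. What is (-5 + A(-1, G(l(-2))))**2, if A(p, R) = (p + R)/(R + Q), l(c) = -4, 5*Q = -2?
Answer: 15625/1024 ≈ 15.259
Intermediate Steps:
Q = -2/5 (Q = (1/5)*(-2) = -2/5 ≈ -0.40000)
G(w) = -6 (G(w) = -5 - 1 = -6)
A(p, R) = (R + p)/(-2/5 + R) (A(p, R) = (p + R)/(R - 2/5) = (R + p)/(-2/5 + R))
(-5 + A(-1, G(l(-2))))**2 = (-5 + 5*(-6 - 1)/(-2 + 5*(-6)))**2 = (-5 + 5*(-7)/(-2 - 30))**2 = (-5 + 5*(-7)/(-32))**2 = (-5 + 5*(-1/32)*(-7))**2 = (-5 + 35/32)**2 = (-125/32)**2 = 15625/1024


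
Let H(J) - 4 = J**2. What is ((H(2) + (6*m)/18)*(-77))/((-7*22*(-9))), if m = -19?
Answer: -5/54 ≈ -0.092593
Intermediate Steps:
H(J) = 4 + J**2
((H(2) + (6*m)/18)*(-77))/((-7*22*(-9))) = (((4 + 2**2) + (6*(-19))/18)*(-77))/((-7*22*(-9))) = (((4 + 4) - 114*1/18)*(-77))/((-154*(-9))) = ((8 - 19/3)*(-77))/1386 = ((5/3)*(-77))*(1/1386) = -385/3*1/1386 = -5/54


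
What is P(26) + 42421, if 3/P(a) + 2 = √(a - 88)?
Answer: 466630/11 - I*√62/22 ≈ 42421.0 - 0.35791*I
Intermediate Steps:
P(a) = 3/(-2 + √(-88 + a)) (P(a) = 3/(-2 + √(a - 88)) = 3/(-2 + √(-88 + a)))
P(26) + 42421 = 3/(-2 + √(-88 + 26)) + 42421 = 3/(-2 + √(-62)) + 42421 = 3/(-2 + I*√62) + 42421 = 42421 + 3/(-2 + I*√62)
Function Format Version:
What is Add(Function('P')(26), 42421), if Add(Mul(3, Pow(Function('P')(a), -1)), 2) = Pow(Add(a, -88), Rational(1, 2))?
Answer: Add(Rational(466630, 11), Mul(Rational(-1, 22), I, Pow(62, Rational(1, 2)))) ≈ Add(42421., Mul(-0.35791, I))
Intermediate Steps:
Function('P')(a) = Mul(3, Pow(Add(-2, Pow(Add(-88, a), Rational(1, 2))), -1)) (Function('P')(a) = Mul(3, Pow(Add(-2, Pow(Add(a, -88), Rational(1, 2))), -1)) = Mul(3, Pow(Add(-2, Pow(Add(-88, a), Rational(1, 2))), -1)))
Add(Function('P')(26), 42421) = Add(Mul(3, Pow(Add(-2, Pow(Add(-88, 26), Rational(1, 2))), -1)), 42421) = Add(Mul(3, Pow(Add(-2, Pow(-62, Rational(1, 2))), -1)), 42421) = Add(Mul(3, Pow(Add(-2, Mul(I, Pow(62, Rational(1, 2)))), -1)), 42421) = Add(42421, Mul(3, Pow(Add(-2, Mul(I, Pow(62, Rational(1, 2)))), -1)))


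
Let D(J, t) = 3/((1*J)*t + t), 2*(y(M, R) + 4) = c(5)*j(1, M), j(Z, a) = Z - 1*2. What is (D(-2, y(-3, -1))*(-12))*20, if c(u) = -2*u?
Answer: 720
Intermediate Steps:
j(Z, a) = -2 + Z (j(Z, a) = Z - 2 = -2 + Z)
y(M, R) = 1 (y(M, R) = -4 + ((-2*5)*(-2 + 1))/2 = -4 + (-10*(-1))/2 = -4 + (1/2)*10 = -4 + 5 = 1)
D(J, t) = 3/(t + J*t) (D(J, t) = 3/(J*t + t) = 3/(t + J*t))
(D(-2, y(-3, -1))*(-12))*20 = ((3/(1*(1 - 2)))*(-12))*20 = ((3*1/(-1))*(-12))*20 = ((3*1*(-1))*(-12))*20 = -3*(-12)*20 = 36*20 = 720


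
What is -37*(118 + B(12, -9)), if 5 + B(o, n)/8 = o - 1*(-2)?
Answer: -7030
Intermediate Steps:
B(o, n) = -24 + 8*o (B(o, n) = -40 + 8*(o - 1*(-2)) = -40 + 8*(o + 2) = -40 + 8*(2 + o) = -40 + (16 + 8*o) = -24 + 8*o)
-37*(118 + B(12, -9)) = -37*(118 + (-24 + 8*12)) = -37*(118 + (-24 + 96)) = -37*(118 + 72) = -37*190 = -7030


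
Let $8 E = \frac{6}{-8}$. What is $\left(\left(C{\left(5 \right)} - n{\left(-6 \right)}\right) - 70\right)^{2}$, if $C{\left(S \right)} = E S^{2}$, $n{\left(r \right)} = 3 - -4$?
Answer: $\frac{6446521}{1024} \approx 6295.4$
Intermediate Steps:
$E = - \frac{3}{32}$ ($E = \frac{6 \frac{1}{-8}}{8} = \frac{6 \left(- \frac{1}{8}\right)}{8} = \frac{1}{8} \left(- \frac{3}{4}\right) = - \frac{3}{32} \approx -0.09375$)
$n{\left(r \right)} = 7$ ($n{\left(r \right)} = 3 + 4 = 7$)
$C{\left(S \right)} = - \frac{3 S^{2}}{32}$
$\left(\left(C{\left(5 \right)} - n{\left(-6 \right)}\right) - 70\right)^{2} = \left(\left(- \frac{3 \cdot 5^{2}}{32} - 7\right) - 70\right)^{2} = \left(\left(\left(- \frac{3}{32}\right) 25 - 7\right) - 70\right)^{2} = \left(\left(- \frac{75}{32} - 7\right) - 70\right)^{2} = \left(- \frac{299}{32} - 70\right)^{2} = \left(- \frac{2539}{32}\right)^{2} = \frac{6446521}{1024}$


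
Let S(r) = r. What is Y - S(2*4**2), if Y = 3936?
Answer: 3904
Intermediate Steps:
Y - S(2*4**2) = 3936 - 2*4**2 = 3936 - 2*16 = 3936 - 1*32 = 3936 - 32 = 3904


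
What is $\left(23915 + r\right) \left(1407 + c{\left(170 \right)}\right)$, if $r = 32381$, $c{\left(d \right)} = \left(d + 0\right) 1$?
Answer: $88778792$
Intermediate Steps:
$c{\left(d \right)} = d$ ($c{\left(d \right)} = d 1 = d$)
$\left(23915 + r\right) \left(1407 + c{\left(170 \right)}\right) = \left(23915 + 32381\right) \left(1407 + 170\right) = 56296 \cdot 1577 = 88778792$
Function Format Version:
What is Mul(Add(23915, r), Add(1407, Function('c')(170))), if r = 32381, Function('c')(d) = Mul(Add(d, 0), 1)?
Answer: 88778792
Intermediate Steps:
Function('c')(d) = d (Function('c')(d) = Mul(d, 1) = d)
Mul(Add(23915, r), Add(1407, Function('c')(170))) = Mul(Add(23915, 32381), Add(1407, 170)) = Mul(56296, 1577) = 88778792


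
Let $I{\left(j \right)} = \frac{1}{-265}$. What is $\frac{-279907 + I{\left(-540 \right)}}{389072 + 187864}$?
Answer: $- \frac{18543839}{38222010} \approx -0.48516$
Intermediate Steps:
$I{\left(j \right)} = - \frac{1}{265}$
$\frac{-279907 + I{\left(-540 \right)}}{389072 + 187864} = \frac{-279907 - \frac{1}{265}}{389072 + 187864} = - \frac{74175356}{265 \cdot 576936} = \left(- \frac{74175356}{265}\right) \frac{1}{576936} = - \frac{18543839}{38222010}$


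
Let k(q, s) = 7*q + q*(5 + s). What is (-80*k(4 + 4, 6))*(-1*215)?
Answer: 2476800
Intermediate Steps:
(-80*k(4 + 4, 6))*(-1*215) = (-80*(4 + 4)*(12 + 6))*(-1*215) = -640*18*(-215) = -80*144*(-215) = -11520*(-215) = 2476800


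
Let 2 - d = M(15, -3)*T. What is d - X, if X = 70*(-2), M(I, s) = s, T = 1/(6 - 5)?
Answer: 145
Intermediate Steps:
T = 1 (T = 1/1 = 1)
X = -140
d = 5 (d = 2 - (-3) = 2 - 1*(-3) = 2 + 3 = 5)
d - X = 5 - 1*(-140) = 5 + 140 = 145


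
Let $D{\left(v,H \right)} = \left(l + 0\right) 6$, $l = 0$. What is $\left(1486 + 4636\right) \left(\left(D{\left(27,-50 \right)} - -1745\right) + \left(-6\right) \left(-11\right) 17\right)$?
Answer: $17551774$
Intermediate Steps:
$D{\left(v,H \right)} = 0$ ($D{\left(v,H \right)} = \left(0 + 0\right) 6 = 0 \cdot 6 = 0$)
$\left(1486 + 4636\right) \left(\left(D{\left(27,-50 \right)} - -1745\right) + \left(-6\right) \left(-11\right) 17\right) = \left(1486 + 4636\right) \left(\left(0 - -1745\right) + \left(-6\right) \left(-11\right) 17\right) = 6122 \left(\left(0 + 1745\right) + 66 \cdot 17\right) = 6122 \left(1745 + 1122\right) = 6122 \cdot 2867 = 17551774$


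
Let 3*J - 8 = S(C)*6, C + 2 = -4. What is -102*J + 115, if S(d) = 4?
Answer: -973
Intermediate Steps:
C = -6 (C = -2 - 4 = -6)
J = 32/3 (J = 8/3 + (4*6)/3 = 8/3 + (⅓)*24 = 8/3 + 8 = 32/3 ≈ 10.667)
-102*J + 115 = -102*32/3 + 115 = -1088 + 115 = -973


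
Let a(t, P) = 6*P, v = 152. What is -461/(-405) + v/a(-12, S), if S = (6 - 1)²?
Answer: 4357/2025 ≈ 2.1516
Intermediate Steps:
S = 25 (S = 5² = 25)
-461/(-405) + v/a(-12, S) = -461/(-405) + 152/((6*25)) = -461*(-1/405) + 152/150 = 461/405 + 152*(1/150) = 461/405 + 76/75 = 4357/2025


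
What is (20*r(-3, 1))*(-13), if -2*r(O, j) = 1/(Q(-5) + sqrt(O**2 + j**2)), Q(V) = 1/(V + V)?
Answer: 1300/999 + 13000*sqrt(10)/999 ≈ 42.452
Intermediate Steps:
Q(V) = 1/(2*V)
r(O, j) = -1/(2*(-1/10 + sqrt(O**2 + j**2))) (r(O, j) = -1/(2*((1/2)/(-5) + sqrt(O**2 + j**2))) = -1/(2*((1/2)*(-1/5) + sqrt(O**2 + j**2))) = -1/(2*(-1/10 + sqrt(O**2 + j**2))))
(20*r(-3, 1))*(-13) = (20*(-5/(-1 + 10*sqrt((-3)**2 + 1**2))))*(-13) = (20*(-5/(-1 + 10*sqrt(9 + 1))))*(-13) = (20*(-5/(-1 + 10*sqrt(10))))*(-13) = -100/(-1 + 10*sqrt(10))*(-13) = 1300/(-1 + 10*sqrt(10))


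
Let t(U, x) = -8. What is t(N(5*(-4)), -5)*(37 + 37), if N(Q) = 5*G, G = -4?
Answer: -592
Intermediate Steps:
N(Q) = -20 (N(Q) = 5*(-4) = -20)
t(N(5*(-4)), -5)*(37 + 37) = -8*(37 + 37) = -8*74 = -592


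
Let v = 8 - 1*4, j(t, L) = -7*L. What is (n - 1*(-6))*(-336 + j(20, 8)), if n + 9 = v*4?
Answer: -5096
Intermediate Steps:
v = 4 (v = 8 - 4 = 4)
n = 7 (n = -9 + 4*4 = -9 + 16 = 7)
(n - 1*(-6))*(-336 + j(20, 8)) = (7 - 1*(-6))*(-336 - 7*8) = (7 + 6)*(-336 - 56) = 13*(-392) = -5096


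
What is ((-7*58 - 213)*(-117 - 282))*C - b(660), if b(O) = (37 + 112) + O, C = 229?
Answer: 56557840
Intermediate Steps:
b(O) = 149 + O
((-7*58 - 213)*(-117 - 282))*C - b(660) = ((-7*58 - 213)*(-117 - 282))*229 - (149 + 660) = ((-406 - 213)*(-399))*229 - 1*809 = -619*(-399)*229 - 809 = 246981*229 - 809 = 56558649 - 809 = 56557840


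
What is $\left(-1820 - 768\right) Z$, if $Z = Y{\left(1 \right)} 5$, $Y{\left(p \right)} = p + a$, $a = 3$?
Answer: $-51760$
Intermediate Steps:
$Y{\left(p \right)} = 3 + p$ ($Y{\left(p \right)} = p + 3 = 3 + p$)
$Z = 20$ ($Z = \left(3 + 1\right) 5 = 4 \cdot 5 = 20$)
$\left(-1820 - 768\right) Z = \left(-1820 - 768\right) 20 = \left(-2588\right) 20 = -51760$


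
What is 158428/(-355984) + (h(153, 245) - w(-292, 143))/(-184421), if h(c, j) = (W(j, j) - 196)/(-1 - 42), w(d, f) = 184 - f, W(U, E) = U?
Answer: -313926328769/705747446588 ≈ -0.44481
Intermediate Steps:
h(c, j) = 196/43 - j/43 (h(c, j) = (j - 196)/(-1 - 42) = (-196 + j)/(-43) = (-196 + j)*(-1/43) = 196/43 - j/43)
158428/(-355984) + (h(153, 245) - w(-292, 143))/(-184421) = 158428/(-355984) + ((196/43 - 1/43*245) - (184 - 1*143))/(-184421) = 158428*(-1/355984) + ((196/43 - 245/43) - (184 - 143))*(-1/184421) = -39607/88996 + (-49/43 - 1*41)*(-1/184421) = -39607/88996 + (-49/43 - 41)*(-1/184421) = -39607/88996 - 1812/43*(-1/184421) = -39607/88996 + 1812/7930103 = -313926328769/705747446588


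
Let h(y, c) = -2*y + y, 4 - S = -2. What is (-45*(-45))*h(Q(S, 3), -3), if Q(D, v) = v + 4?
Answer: -14175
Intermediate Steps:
S = 6 (S = 4 - 1*(-2) = 4 + 2 = 6)
Q(D, v) = 4 + v
h(y, c) = -y
(-45*(-45))*h(Q(S, 3), -3) = (-45*(-45))*(-(4 + 3)) = 2025*(-1*7) = 2025*(-7) = -14175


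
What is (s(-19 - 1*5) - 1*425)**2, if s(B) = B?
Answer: 201601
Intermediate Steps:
(s(-19 - 1*5) - 1*425)**2 = ((-19 - 1*5) - 1*425)**2 = ((-19 - 5) - 425)**2 = (-24 - 425)**2 = (-449)**2 = 201601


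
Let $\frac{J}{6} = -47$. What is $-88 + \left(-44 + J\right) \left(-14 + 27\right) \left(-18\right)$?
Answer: $76196$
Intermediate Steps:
$J = -282$ ($J = 6 \left(-47\right) = -282$)
$-88 + \left(-44 + J\right) \left(-14 + 27\right) \left(-18\right) = -88 + \left(-44 - 282\right) \left(-14 + 27\right) \left(-18\right) = -88 + \left(-326\right) 13 \left(-18\right) = -88 - -76284 = -88 + 76284 = 76196$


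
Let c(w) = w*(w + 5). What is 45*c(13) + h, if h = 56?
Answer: 10586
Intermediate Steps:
c(w) = w*(5 + w)
45*c(13) + h = 45*(13*(5 + 13)) + 56 = 45*(13*18) + 56 = 45*234 + 56 = 10530 + 56 = 10586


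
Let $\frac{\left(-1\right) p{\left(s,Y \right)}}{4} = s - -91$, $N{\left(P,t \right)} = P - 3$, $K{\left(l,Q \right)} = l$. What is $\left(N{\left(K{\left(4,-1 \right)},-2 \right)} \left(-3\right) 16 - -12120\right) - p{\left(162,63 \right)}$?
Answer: $13084$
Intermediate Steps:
$N{\left(P,t \right)} = -3 + P$
$p{\left(s,Y \right)} = -364 - 4 s$ ($p{\left(s,Y \right)} = - 4 \left(s - -91\right) = - 4 \left(s + 91\right) = - 4 \left(91 + s\right) = -364 - 4 s$)
$\left(N{\left(K{\left(4,-1 \right)},-2 \right)} \left(-3\right) 16 - -12120\right) - p{\left(162,63 \right)} = \left(\left(-3 + 4\right) \left(-3\right) 16 - -12120\right) - \left(-364 - 648\right) = \left(1 \left(-3\right) 16 + 12120\right) - \left(-364 - 648\right) = \left(\left(-3\right) 16 + 12120\right) - -1012 = \left(-48 + 12120\right) + 1012 = 12072 + 1012 = 13084$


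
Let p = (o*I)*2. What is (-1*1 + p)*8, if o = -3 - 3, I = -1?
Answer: 88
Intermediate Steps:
o = -6
p = 12 (p = -6*(-1)*2 = 6*2 = 12)
(-1*1 + p)*8 = (-1*1 + 12)*8 = (-1 + 12)*8 = 11*8 = 88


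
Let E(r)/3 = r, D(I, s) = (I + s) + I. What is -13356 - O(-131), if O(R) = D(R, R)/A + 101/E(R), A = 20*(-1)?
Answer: -105130589/7860 ≈ -13375.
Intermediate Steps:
D(I, s) = s + 2*I
A = -20
E(r) = 3*r
O(R) = -3*R/20 + 101/(3*R) (O(R) = (R + 2*R)/(-20) + 101/((3*R)) = (3*R)*(-1/20) + 101*(1/(3*R)) = -3*R/20 + 101/(3*R))
-13356 - O(-131) = -13356 - (2020 - 9*(-131)**2)/(60*(-131)) = -13356 - (-1)*(2020 - 9*17161)/(60*131) = -13356 - (-1)*(2020 - 154449)/(60*131) = -13356 - (-1)*(-152429)/(60*131) = -13356 - 1*152429/7860 = -13356 - 152429/7860 = -105130589/7860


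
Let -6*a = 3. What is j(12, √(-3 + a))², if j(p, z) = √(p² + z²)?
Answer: 281/2 ≈ 140.50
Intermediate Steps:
a = -½ (a = -⅙*3 = -½ ≈ -0.50000)
j(12, √(-3 + a))² = (√(12² + (√(-3 - ½))²))² = (√(144 + (√(-7/2))²))² = (√(144 + (I*√14/2)²))² = (√(144 - 7/2))² = (√(281/2))² = (√562/2)² = 281/2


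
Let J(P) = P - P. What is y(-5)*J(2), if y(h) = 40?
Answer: 0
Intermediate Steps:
J(P) = 0
y(-5)*J(2) = 40*0 = 0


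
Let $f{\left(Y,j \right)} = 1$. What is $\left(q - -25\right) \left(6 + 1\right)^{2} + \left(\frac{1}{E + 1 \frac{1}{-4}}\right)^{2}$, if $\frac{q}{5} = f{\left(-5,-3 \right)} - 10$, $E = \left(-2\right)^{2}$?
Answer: $- \frac{220484}{225} \approx -979.93$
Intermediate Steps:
$E = 4$
$q = -45$ ($q = 5 \left(1 - 10\right) = 5 \left(-9\right) = -45$)
$\left(q - -25\right) \left(6 + 1\right)^{2} + \left(\frac{1}{E + 1 \frac{1}{-4}}\right)^{2} = \left(-45 - -25\right) \left(6 + 1\right)^{2} + \left(\frac{1}{4 + 1 \frac{1}{-4}}\right)^{2} = \left(-45 + 25\right) 7^{2} + \left(\frac{1}{4 + 1 \left(- \frac{1}{4}\right)}\right)^{2} = \left(-20\right) 49 + \left(\frac{1}{4 - \frac{1}{4}}\right)^{2} = -980 + \left(\frac{1}{\frac{15}{4}}\right)^{2} = -980 + \left(\frac{4}{15}\right)^{2} = -980 + \frac{16}{225} = - \frac{220484}{225}$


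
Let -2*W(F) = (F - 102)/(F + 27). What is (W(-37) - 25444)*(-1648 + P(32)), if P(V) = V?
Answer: 205643676/5 ≈ 4.1129e+7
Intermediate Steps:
W(F) = -(-102 + F)/(2*(27 + F)) (W(F) = -(F - 102)/(2*(F + 27)) = -(-102 + F)/(2*(27 + F)))
(W(-37) - 25444)*(-1648 + P(32)) = ((102 - 1*(-37))/(2*(27 - 37)) - 25444)*(-1648 + 32) = ((½)*(102 + 37)/(-10) - 25444)*(-1616) = ((½)*(-⅒)*139 - 25444)*(-1616) = (-139/20 - 25444)*(-1616) = -509019/20*(-1616) = 205643676/5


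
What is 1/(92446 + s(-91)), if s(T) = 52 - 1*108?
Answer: 1/92390 ≈ 1.0824e-5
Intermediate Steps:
s(T) = -56 (s(T) = 52 - 108 = -56)
1/(92446 + s(-91)) = 1/(92446 - 56) = 1/92390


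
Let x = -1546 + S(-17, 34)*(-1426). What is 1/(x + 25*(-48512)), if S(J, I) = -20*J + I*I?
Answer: -1/3347642 ≈ -2.9872e-7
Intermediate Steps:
S(J, I) = I² - 20*J (S(J, I) = -20*J + I² = I² - 20*J)
x = -2134842 (x = -1546 + (34² - 20*(-17))*(-1426) = -1546 + (1156 + 340)*(-1426) = -1546 + 1496*(-1426) = -1546 - 2133296 = -2134842)
1/(x + 25*(-48512)) = 1/(-2134842 + 25*(-48512)) = 1/(-2134842 - 1212800) = 1/(-3347642) = -1/3347642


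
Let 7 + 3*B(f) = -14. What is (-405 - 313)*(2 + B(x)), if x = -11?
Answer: 3590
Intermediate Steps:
B(f) = -7 (B(f) = -7/3 + (⅓)*(-14) = -7/3 - 14/3 = -7)
(-405 - 313)*(2 + B(x)) = (-405 - 313)*(2 - 7) = -718*(-5) = 3590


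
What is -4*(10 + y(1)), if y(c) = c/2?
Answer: -42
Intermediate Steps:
y(c) = c/2 (y(c) = c*(1/2) = c/2)
-4*(10 + y(1)) = -4*(10 + (1/2)*1) = -4*(10 + 1/2) = -4*21/2 = -42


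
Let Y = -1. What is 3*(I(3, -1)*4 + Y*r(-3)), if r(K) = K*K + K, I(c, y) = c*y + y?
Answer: -66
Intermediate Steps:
I(c, y) = y + c*y
r(K) = K + K² (r(K) = K² + K = K + K²)
3*(I(3, -1)*4 + Y*r(-3)) = 3*(-(1 + 3)*4 - (-3)*(1 - 3)) = 3*(-1*4*4 - (-3)*(-2)) = 3*(-4*4 - 1*6) = 3*(-16 - 6) = 3*(-22) = -66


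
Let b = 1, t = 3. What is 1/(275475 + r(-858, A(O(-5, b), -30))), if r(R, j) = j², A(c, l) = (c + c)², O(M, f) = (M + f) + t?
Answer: 1/275491 ≈ 3.6299e-6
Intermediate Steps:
O(M, f) = 3 + M + f (O(M, f) = (M + f) + 3 = 3 + M + f)
A(c, l) = 4*c² (A(c, l) = (2*c)² = 4*c²)
1/(275475 + r(-858, A(O(-5, b), -30))) = 1/(275475 + (4*(3 - 5 + 1)²)²) = 1/(275475 + (4*(-1)²)²) = 1/(275475 + (4*1)²) = 1/(275475 + 4²) = 1/(275475 + 16) = 1/275491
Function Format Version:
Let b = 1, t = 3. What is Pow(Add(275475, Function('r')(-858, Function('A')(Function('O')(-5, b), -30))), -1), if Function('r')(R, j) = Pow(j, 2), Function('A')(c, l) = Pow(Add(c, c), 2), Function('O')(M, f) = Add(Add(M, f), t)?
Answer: Rational(1, 275491) ≈ 3.6299e-6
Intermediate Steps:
Function('O')(M, f) = Add(3, M, f) (Function('O')(M, f) = Add(Add(M, f), 3) = Add(3, M, f))
Function('A')(c, l) = Mul(4, Pow(c, 2)) (Function('A')(c, l) = Pow(Mul(2, c), 2) = Mul(4, Pow(c, 2)))
Pow(Add(275475, Function('r')(-858, Function('A')(Function('O')(-5, b), -30))), -1) = Pow(Add(275475, Pow(Mul(4, Pow(Add(3, -5, 1), 2)), 2)), -1) = Pow(Add(275475, Pow(Mul(4, Pow(-1, 2)), 2)), -1) = Pow(Add(275475, Pow(Mul(4, 1), 2)), -1) = Pow(Add(275475, Pow(4, 2)), -1) = Pow(Add(275475, 16), -1) = Pow(275491, -1) = Rational(1, 275491)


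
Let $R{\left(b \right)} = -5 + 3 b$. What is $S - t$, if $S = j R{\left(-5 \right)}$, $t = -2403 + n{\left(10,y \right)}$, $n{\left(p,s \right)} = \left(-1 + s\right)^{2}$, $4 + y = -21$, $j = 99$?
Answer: $-253$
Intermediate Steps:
$y = -25$ ($y = -4 - 21 = -25$)
$t = -1727$ ($t = -2403 + \left(-1 - 25\right)^{2} = -2403 + \left(-26\right)^{2} = -2403 + 676 = -1727$)
$S = -1980$ ($S = 99 \left(-5 + 3 \left(-5\right)\right) = 99 \left(-5 - 15\right) = 99 \left(-20\right) = -1980$)
$S - t = -1980 - -1727 = -1980 + 1727 = -253$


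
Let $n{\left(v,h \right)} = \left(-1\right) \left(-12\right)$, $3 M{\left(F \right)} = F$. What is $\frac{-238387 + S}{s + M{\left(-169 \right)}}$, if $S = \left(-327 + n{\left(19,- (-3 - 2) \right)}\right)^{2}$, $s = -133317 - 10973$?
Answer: $\frac{417486}{433039} \approx 0.96408$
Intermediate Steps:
$M{\left(F \right)} = \frac{F}{3}$
$s = -144290$
$n{\left(v,h \right)} = 12$
$S = 99225$ ($S = \left(-327 + 12\right)^{2} = \left(-315\right)^{2} = 99225$)
$\frac{-238387 + S}{s + M{\left(-169 \right)}} = \frac{-238387 + 99225}{-144290 + \frac{1}{3} \left(-169\right)} = - \frac{139162}{-144290 - \frac{169}{3}} = - \frac{139162}{- \frac{433039}{3}} = \left(-139162\right) \left(- \frac{3}{433039}\right) = \frac{417486}{433039}$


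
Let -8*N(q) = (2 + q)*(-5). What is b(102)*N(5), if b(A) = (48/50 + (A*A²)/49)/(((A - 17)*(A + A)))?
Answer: 552737/101150 ≈ 5.4645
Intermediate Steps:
N(q) = 5/4 + 5*q/8 (N(q) = -(2 + q)*(-5)/8 = -(-10 - 5*q)/8 = 5/4 + 5*q/8)
b(A) = (24/25 + A³/49)/(2*A*(-17 + A)) (b(A) = (48*(1/50) + A³*(1/49))/(((-17 + A)*(2*A))) = (24/25 + A³/49)/((2*A*(-17 + A))) = (24/25 + A³/49)*(1/(2*A*(-17 + A))) = (24/25 + A³/49)/(2*A*(-17 + A)))
b(102)*N(5) = ((1/2450)*(1176 + 25*102³)/(102*(-17 + 102)))*(5/4 + (5/8)*5) = ((1/2450)*(1/102)*(1176 + 25*1061208)/85)*(5/4 + 25/8) = ((1/2450)*(1/102)*(1/85)*(1176 + 26530200))*(35/8) = ((1/2450)*(1/102)*(1/85)*26531376)*(35/8) = (2210948/1770125)*(35/8) = 552737/101150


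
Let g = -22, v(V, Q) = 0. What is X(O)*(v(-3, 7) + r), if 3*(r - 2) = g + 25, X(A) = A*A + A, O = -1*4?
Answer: 36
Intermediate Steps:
O = -4
X(A) = A + A² (X(A) = A² + A = A + A²)
r = 3 (r = 2 + (-22 + 25)/3 = 2 + (⅓)*3 = 2 + 1 = 3)
X(O)*(v(-3, 7) + r) = (-4*(1 - 4))*(0 + 3) = -4*(-3)*3 = 12*3 = 36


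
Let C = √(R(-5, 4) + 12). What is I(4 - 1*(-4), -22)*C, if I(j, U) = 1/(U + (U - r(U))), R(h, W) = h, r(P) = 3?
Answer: -√7/47 ≈ -0.056293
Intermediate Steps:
I(j, U) = 1/(-3 + 2*U) (I(j, U) = 1/(U + (U - 1*3)) = 1/(U + (U - 3)) = 1/(U + (-3 + U)) = 1/(-3 + 2*U))
C = √7 (C = √(-5 + 12) = √7 ≈ 2.6458)
I(4 - 1*(-4), -22)*C = √7/(-3 + 2*(-22)) = √7/(-3 - 44) = √7/(-47) = -√7/47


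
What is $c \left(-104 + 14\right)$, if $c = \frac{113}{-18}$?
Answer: $565$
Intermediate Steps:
$c = - \frac{113}{18}$ ($c = 113 \left(- \frac{1}{18}\right) = - \frac{113}{18} \approx -6.2778$)
$c \left(-104 + 14\right) = - \frac{113 \left(-104 + 14\right)}{18} = \left(- \frac{113}{18}\right) \left(-90\right) = 565$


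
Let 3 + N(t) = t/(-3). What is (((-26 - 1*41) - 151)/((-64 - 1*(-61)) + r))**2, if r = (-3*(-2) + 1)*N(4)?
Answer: 106929/2500 ≈ 42.772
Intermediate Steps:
N(t) = -3 - t/3 (N(t) = -3 + t/(-3) = -3 + t*(-1/3) = -3 - t/3)
r = -91/3 (r = (-3*(-2) + 1)*(-3 - 1/3*4) = (6 + 1)*(-3 - 4/3) = 7*(-13/3) = -91/3 ≈ -30.333)
(((-26 - 1*41) - 151)/((-64 - 1*(-61)) + r))**2 = (((-26 - 1*41) - 151)/((-64 - 1*(-61)) - 91/3))**2 = (((-26 - 41) - 151)/((-64 + 61) - 91/3))**2 = ((-67 - 151)/(-3 - 91/3))**2 = (-218/(-100/3))**2 = (-218*(-3/100))**2 = (327/50)**2 = 106929/2500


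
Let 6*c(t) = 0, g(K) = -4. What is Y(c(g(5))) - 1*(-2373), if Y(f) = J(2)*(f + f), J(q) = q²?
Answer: 2373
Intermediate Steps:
c(t) = 0 (c(t) = (⅙)*0 = 0)
Y(f) = 8*f (Y(f) = 2²*(f + f) = 4*(2*f) = 8*f)
Y(c(g(5))) - 1*(-2373) = 8*0 - 1*(-2373) = 0 + 2373 = 2373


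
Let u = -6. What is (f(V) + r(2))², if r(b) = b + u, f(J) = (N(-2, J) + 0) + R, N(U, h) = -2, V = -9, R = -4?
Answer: 100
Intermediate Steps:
f(J) = -6 (f(J) = (-2 + 0) - 4 = -2 - 4 = -6)
r(b) = -6 + b (r(b) = b - 6 = -6 + b)
(f(V) + r(2))² = (-6 + (-6 + 2))² = (-6 - 4)² = (-10)² = 100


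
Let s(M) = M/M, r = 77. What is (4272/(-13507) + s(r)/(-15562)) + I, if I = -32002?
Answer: -6726756774239/210195934 ≈ -32002.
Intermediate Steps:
s(M) = 1
(4272/(-13507) + s(r)/(-15562)) + I = (4272/(-13507) + 1/(-15562)) - 32002 = (4272*(-1/13507) + 1*(-1/15562)) - 32002 = (-4272/13507 - 1/15562) - 32002 = -66494371/210195934 - 32002 = -6726756774239/210195934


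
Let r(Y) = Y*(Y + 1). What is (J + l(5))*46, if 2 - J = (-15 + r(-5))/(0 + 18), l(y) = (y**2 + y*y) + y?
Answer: 23483/9 ≈ 2609.2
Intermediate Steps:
r(Y) = Y*(1 + Y)
l(y) = y + 2*y**2 (l(y) = (y**2 + y**2) + y = 2*y**2 + y = y + 2*y**2)
J = 31/18 (J = 2 - (-15 - 5*(1 - 5))/(0 + 18) = 2 - (-15 - 5*(-4))/18 = 2 - (-15 + 20)/18 = 2 - 5/18 = 31/18 ≈ 1.7222)
(J + l(5))*46 = (31/18 + 5*(1 + 2*5))*46 = (31/18 + 5*(1 + 10))*46 = (31/18 + 5*11)*46 = (31/18 + 55)*46 = (1021/18)*46 = 23483/9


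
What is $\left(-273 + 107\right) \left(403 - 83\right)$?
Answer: $-53120$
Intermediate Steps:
$\left(-273 + 107\right) \left(403 - 83\right) = \left(-166\right) 320 = -53120$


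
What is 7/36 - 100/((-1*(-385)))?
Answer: -181/2772 ≈ -0.065296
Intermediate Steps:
7/36 - 100/((-1*(-385))) = 7*(1/36) - 100/385 = 7/36 - 100*1/385 = 7/36 - 20/77 = -181/2772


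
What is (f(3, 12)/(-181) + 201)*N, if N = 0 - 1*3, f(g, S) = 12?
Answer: -109107/181 ≈ -602.80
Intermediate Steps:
N = -3 (N = 0 - 3 = -3)
(f(3, 12)/(-181) + 201)*N = (12/(-181) + 201)*(-3) = (12*(-1/181) + 201)*(-3) = (-12/181 + 201)*(-3) = (36369/181)*(-3) = -109107/181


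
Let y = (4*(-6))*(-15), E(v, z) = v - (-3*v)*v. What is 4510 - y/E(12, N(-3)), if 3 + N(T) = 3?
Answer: 166840/37 ≈ 4509.2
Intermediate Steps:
N(T) = 0 (N(T) = -3 + 3 = 0)
E(v, z) = v + 3*v² (E(v, z) = v - (-3)*v² = v + 3*v²)
y = 360 (y = -24*(-15) = 360)
4510 - y/E(12, N(-3)) = 4510 - 360/(12*(1 + 3*12)) = 4510 - 360/(12*(1 + 36)) = 4510 - 360/(12*37) = 4510 - 360/444 = 4510 - 1*30/37 = 4510 - 30/37 = 166840/37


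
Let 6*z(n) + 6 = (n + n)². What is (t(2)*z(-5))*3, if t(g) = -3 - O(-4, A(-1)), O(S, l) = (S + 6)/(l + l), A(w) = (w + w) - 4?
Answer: -799/6 ≈ -133.17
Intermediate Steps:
A(w) = -4 + 2*w (A(w) = 2*w - 4 = -4 + 2*w)
z(n) = -1 + 2*n²/3 (z(n) = -1 + (n + n)²/6 = -1 + (2*n)²/6 = -1 + (4*n²)/6 = -1 + 2*n²/3)
O(S, l) = (6 + S)/(2*l) (O(S, l) = (6 + S)/((2*l)) = (6 + S)*(1/(2*l)) = (6 + S)/(2*l))
t(g) = -17/6 (t(g) = -3 - (6 - 4)/(2*(-4 + 2*(-1))) = -3 - 2/(2*(-4 - 2)) = -3 - 2/(2*(-6)) = -3 - (-1)*2/(2*6) = -3 - 1*(-⅙) = -3 + ⅙ = -17/6)
(t(2)*z(-5))*3 = -17*(-1 + (⅔)*(-5)²)/6*3 = -17*(-1 + (⅔)*25)/6*3 = -17*(-1 + 50/3)/6*3 = -17/6*47/3*3 = -799/18*3 = -799/6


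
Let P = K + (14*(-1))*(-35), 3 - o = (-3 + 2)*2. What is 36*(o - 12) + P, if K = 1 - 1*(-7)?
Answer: 246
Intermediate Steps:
K = 8 (K = 1 + 7 = 8)
o = 5 (o = 3 - (-3 + 2)*2 = 3 - (-1)*2 = 3 - 1*(-2) = 3 + 2 = 5)
P = 498 (P = 8 + (14*(-1))*(-35) = 8 - 14*(-35) = 8 + 490 = 498)
36*(o - 12) + P = 36*(5 - 12) + 498 = 36*(-7) + 498 = -252 + 498 = 246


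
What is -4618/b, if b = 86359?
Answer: -4618/86359 ≈ -0.053474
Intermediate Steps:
-4618/b = -4618/86359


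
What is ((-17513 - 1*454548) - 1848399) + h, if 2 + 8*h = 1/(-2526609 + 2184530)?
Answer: -6350245774879/2736632 ≈ -2.3205e+6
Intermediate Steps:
h = -684159/2736632 (h = -¼ + 1/(8*(-2526609 + 2184530)) = -¼ + (⅛)/(-342079) = -¼ + (⅛)*(-1/342079) = -¼ - 1/2736632 = -684159/2736632 ≈ -0.25000)
((-17513 - 1*454548) - 1848399) + h = ((-17513 - 1*454548) - 1848399) - 684159/2736632 = ((-17513 - 454548) - 1848399) - 684159/2736632 = (-472061 - 1848399) - 684159/2736632 = -2320460 - 684159/2736632 = -6350245774879/2736632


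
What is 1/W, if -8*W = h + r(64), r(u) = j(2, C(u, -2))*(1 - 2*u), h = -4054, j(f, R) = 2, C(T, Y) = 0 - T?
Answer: 2/1077 ≈ 0.0018570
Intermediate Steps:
C(T, Y) = -T
r(u) = 2 - 4*u (r(u) = 2*(1 - 2*u) = 2 - 4*u)
W = 1077/2 (W = -(-4054 + (2 - 4*64))/8 = -(-4054 + (2 - 256))/8 = -(-4054 - 254)/8 = -⅛*(-4308) = 1077/2 ≈ 538.50)
1/W = 1/(1077/2) = 2/1077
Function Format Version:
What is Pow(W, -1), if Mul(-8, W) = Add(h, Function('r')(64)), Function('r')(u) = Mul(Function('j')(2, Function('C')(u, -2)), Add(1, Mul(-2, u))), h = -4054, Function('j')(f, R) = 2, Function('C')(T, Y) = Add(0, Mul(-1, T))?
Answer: Rational(2, 1077) ≈ 0.0018570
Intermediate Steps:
Function('C')(T, Y) = Mul(-1, T)
Function('r')(u) = Add(2, Mul(-4, u)) (Function('r')(u) = Mul(2, Add(1, Mul(-2, u))) = Add(2, Mul(-4, u)))
W = Rational(1077, 2) (W = Mul(Rational(-1, 8), Add(-4054, Add(2, Mul(-4, 64)))) = Mul(Rational(-1, 8), Add(-4054, Add(2, -256))) = Mul(Rational(-1, 8), Add(-4054, -254)) = Mul(Rational(-1, 8), -4308) = Rational(1077, 2) ≈ 538.50)
Pow(W, -1) = Pow(Rational(1077, 2), -1) = Rational(2, 1077)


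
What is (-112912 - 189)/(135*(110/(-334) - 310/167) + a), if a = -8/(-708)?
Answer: 3343152459/8721341 ≈ 383.33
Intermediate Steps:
a = 2/177 (a = -1/708*(-8) = 2/177 ≈ 0.011299)
(-112912 - 189)/(135*(110/(-334) - 310/167) + a) = (-112912 - 189)/(135*(110/(-334) - 310/167) + 2/177) = -113101/(135*(110*(-1/334) - 310*1/167) + 2/177) = -113101/(135*(-55/167 - 310/167) + 2/177) = -113101/(135*(-365/167) + 2/177) = -113101/(-49275/167 + 2/177) = -113101/(-8721341/29559) = -113101*(-29559/8721341) = 3343152459/8721341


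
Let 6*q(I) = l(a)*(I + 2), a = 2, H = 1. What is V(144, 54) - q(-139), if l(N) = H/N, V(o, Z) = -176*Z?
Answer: -113911/12 ≈ -9492.6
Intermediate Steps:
l(N) = 1/N
q(I) = ⅙ + I/12 (q(I) = ((I + 2)/2)/6 = ((2 + I)/2)/6 = (1 + I/2)/6 = ⅙ + I/12)
V(144, 54) - q(-139) = -176*54 - (⅙ + (1/12)*(-139)) = -9504 - (⅙ - 139/12) = -9504 - 1*(-137/12) = -9504 + 137/12 = -113911/12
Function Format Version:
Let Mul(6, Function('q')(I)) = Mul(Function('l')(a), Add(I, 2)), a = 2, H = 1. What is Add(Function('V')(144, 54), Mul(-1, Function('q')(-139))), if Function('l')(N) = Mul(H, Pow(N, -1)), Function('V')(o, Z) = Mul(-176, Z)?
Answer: Rational(-113911, 12) ≈ -9492.6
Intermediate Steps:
Function('l')(N) = Pow(N, -1) (Function('l')(N) = Mul(1, Pow(N, -1)) = Pow(N, -1))
Function('q')(I) = Add(Rational(1, 6), Mul(Rational(1, 12), I)) (Function('q')(I) = Mul(Rational(1, 6), Mul(Pow(2, -1), Add(I, 2))) = Mul(Rational(1, 6), Mul(Rational(1, 2), Add(2, I))) = Mul(Rational(1, 6), Add(1, Mul(Rational(1, 2), I))) = Add(Rational(1, 6), Mul(Rational(1, 12), I)))
Add(Function('V')(144, 54), Mul(-1, Function('q')(-139))) = Add(Mul(-176, 54), Mul(-1, Add(Rational(1, 6), Mul(Rational(1, 12), -139)))) = Add(-9504, Mul(-1, Add(Rational(1, 6), Rational(-139, 12)))) = Add(-9504, Mul(-1, Rational(-137, 12))) = Add(-9504, Rational(137, 12)) = Rational(-113911, 12)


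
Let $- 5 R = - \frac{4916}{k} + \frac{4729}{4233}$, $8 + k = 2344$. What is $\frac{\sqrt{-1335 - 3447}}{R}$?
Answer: $\frac{12360360 i \sqrt{4782}}{2440621} \approx 350.22 i$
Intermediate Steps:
$k = 2336$ ($k = -8 + 2344 = 2336$)
$R = \frac{2440621}{12360360}$ ($R = - \frac{- \frac{4916}{2336} + \frac{4729}{4233}}{5} = - \frac{\left(-4916\right) \frac{1}{2336} + 4729 \cdot \frac{1}{4233}}{5} = - \frac{- \frac{1229}{584} + \frac{4729}{4233}}{5} = \left(- \frac{1}{5}\right) \left(- \frac{2440621}{2472072}\right) = \frac{2440621}{12360360} \approx 0.19746$)
$\frac{\sqrt{-1335 - 3447}}{R} = \frac{\sqrt{-1335 - 3447}}{\frac{2440621}{12360360}} = \sqrt{-4782} \cdot \frac{12360360}{2440621} = i \sqrt{4782} \cdot \frac{12360360}{2440621} = \frac{12360360 i \sqrt{4782}}{2440621}$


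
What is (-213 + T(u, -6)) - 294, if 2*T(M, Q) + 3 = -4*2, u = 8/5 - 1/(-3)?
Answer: -1025/2 ≈ -512.50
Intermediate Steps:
u = 29/15 (u = 8*(1/5) - 1*(-1/3) = 8/5 + 1/3 = 29/15 ≈ 1.9333)
T(M, Q) = -11/2 (T(M, Q) = -3/2 + (-4*2)/2 = -3/2 + (1/2)*(-8) = -3/2 - 4 = -11/2)
(-213 + T(u, -6)) - 294 = (-213 - 11/2) - 294 = -437/2 - 294 = -1025/2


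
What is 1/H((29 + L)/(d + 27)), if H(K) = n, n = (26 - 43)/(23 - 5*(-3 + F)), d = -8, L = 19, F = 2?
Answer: -28/17 ≈ -1.6471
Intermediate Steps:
n = -17/28 (n = (26 - 43)/(23 - 5*(-3 + 2)) = -17/(23 - 5*(-1)) = -17/(23 + 5) = -17/28 ≈ -0.60714)
H(K) = -17/28
1/H((29 + L)/(d + 27)) = 1/(-17/28) = -28/17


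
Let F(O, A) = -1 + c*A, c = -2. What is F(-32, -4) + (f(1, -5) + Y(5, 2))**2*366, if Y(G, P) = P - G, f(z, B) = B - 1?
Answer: 29653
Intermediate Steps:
F(O, A) = -1 - 2*A
f(z, B) = -1 + B
F(-32, -4) + (f(1, -5) + Y(5, 2))**2*366 = (-1 - 2*(-4)) + ((-1 - 5) + (2 - 1*5))**2*366 = (-1 + 8) + (-6 + (2 - 5))**2*366 = 7 + (-6 - 3)**2*366 = 7 + (-9)**2*366 = 7 + 81*366 = 7 + 29646 = 29653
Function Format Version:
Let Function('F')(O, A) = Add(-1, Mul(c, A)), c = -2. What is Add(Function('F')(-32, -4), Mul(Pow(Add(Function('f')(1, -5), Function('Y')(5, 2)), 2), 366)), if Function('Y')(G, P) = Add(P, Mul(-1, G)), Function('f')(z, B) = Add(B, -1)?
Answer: 29653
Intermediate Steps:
Function('F')(O, A) = Add(-1, Mul(-2, A))
Function('f')(z, B) = Add(-1, B)
Add(Function('F')(-32, -4), Mul(Pow(Add(Function('f')(1, -5), Function('Y')(5, 2)), 2), 366)) = Add(Add(-1, Mul(-2, -4)), Mul(Pow(Add(Add(-1, -5), Add(2, Mul(-1, 5))), 2), 366)) = Add(Add(-1, 8), Mul(Pow(Add(-6, Add(2, -5)), 2), 366)) = Add(7, Mul(Pow(Add(-6, -3), 2), 366)) = Add(7, Mul(Pow(-9, 2), 366)) = Add(7, Mul(81, 366)) = Add(7, 29646) = 29653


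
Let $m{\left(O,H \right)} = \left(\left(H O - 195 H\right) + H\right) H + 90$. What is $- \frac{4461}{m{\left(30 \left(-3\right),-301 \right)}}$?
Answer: $\frac{4461}{25730594} \approx 0.00017337$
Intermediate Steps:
$m{\left(O,H \right)} = 90 + H \left(- 194 H + H O\right)$ ($m{\left(O,H \right)} = \left(\left(- 195 H + H O\right) + H\right) H + 90 = \left(- 194 H + H O\right) H + 90 = H \left(- 194 H + H O\right) + 90 = 90 + H \left(- 194 H + H O\right)$)
$- \frac{4461}{m{\left(30 \left(-3\right),-301 \right)}} = - \frac{4461}{90 - 194 \left(-301\right)^{2} + 30 \left(-3\right) \left(-301\right)^{2}} = - \frac{4461}{90 - 17576594 - 8154090} = - \frac{4461}{-25730594} = \left(-4461\right) \left(- \frac{1}{25730594}\right) = \frac{4461}{25730594}$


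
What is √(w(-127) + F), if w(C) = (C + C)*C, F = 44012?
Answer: √76270 ≈ 276.17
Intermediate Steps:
w(C) = 2*C² (w(C) = (2*C)*C = 2*C²)
√(w(-127) + F) = √(2*(-127)² + 44012) = √(2*16129 + 44012) = √(32258 + 44012) = √76270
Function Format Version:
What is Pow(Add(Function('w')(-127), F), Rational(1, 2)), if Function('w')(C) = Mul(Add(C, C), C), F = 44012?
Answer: Pow(76270, Rational(1, 2)) ≈ 276.17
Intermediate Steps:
Function('w')(C) = Mul(2, Pow(C, 2)) (Function('w')(C) = Mul(Mul(2, C), C) = Mul(2, Pow(C, 2)))
Pow(Add(Function('w')(-127), F), Rational(1, 2)) = Pow(Add(Mul(2, Pow(-127, 2)), 44012), Rational(1, 2)) = Pow(Add(Mul(2, 16129), 44012), Rational(1, 2)) = Pow(Add(32258, 44012), Rational(1, 2)) = Pow(76270, Rational(1, 2))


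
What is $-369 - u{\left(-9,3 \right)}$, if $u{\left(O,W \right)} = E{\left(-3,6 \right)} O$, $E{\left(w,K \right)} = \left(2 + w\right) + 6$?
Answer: $-324$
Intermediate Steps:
$E{\left(w,K \right)} = 8 + w$
$u{\left(O,W \right)} = 5 O$ ($u{\left(O,W \right)} = \left(8 - 3\right) O = 5 O$)
$-369 - u{\left(-9,3 \right)} = -369 - 5 \left(-9\right) = -369 - -45 = -369 + 45 = -324$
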